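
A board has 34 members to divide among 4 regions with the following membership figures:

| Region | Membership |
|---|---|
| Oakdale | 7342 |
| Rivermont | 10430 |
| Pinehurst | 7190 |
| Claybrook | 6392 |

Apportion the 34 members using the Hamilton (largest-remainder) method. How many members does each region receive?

The standard divisor is 31354/34 ≈ 922.176.
Standard quotas: Oakdale 7.9616, Rivermont 11.3102, Pinehurst 7.7968, Claybrook 6.9314.
Lower quotas: Oakdale 7, Rivermont 11, Pinehurst 7, Claybrook 6 (sum 31, leaving 3 seats).
Remainders in descending order: Oakdale 0.9616, Claybrook 0.9314, Pinehurst 0.7968, Rivermont 0.3102.
The surplus seats go to Oakdale, Claybrook, Pinehurst.

Oakdale=8, Rivermont=11, Pinehurst=8, Claybrook=7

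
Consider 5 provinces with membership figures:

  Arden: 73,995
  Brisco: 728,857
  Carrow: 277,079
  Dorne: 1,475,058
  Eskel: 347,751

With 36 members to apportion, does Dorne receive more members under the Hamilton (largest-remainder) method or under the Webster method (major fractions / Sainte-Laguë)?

Webster

Hamilton: Arden 1, Brisco 9, Carrow 4, Dorne 18, Eskel 4.
Webster: Arden 1, Brisco 9, Carrow 3, Dorne 19, Eskel 4.
Dorne gets 18 under Hamilton and 19 under Webster.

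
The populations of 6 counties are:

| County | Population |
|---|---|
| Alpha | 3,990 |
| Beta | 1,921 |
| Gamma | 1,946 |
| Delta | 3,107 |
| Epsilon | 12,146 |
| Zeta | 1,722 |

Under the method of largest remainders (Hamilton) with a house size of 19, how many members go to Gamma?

2

Total 24832; standard divisor 24832/19 ≈ 1306.947.
Standard quotas: Alpha 3.0529, Beta 1.4698, Gamma 1.4890, Delta 2.3773, Epsilon 9.2934, Zeta 1.3176.
Lower quotas: Alpha 3, Beta 1, Gamma 1, Delta 2, Epsilon 9, Zeta 1 (sum 17, leaving 2 seats).
Remainders in descending order: Gamma 0.4890, Beta 0.4698, Delta 0.3773, Zeta 0.3176, Epsilon 0.2934, Alpha 0.0529.
The surplus seats go to Gamma, Beta.
Gamma receives 2.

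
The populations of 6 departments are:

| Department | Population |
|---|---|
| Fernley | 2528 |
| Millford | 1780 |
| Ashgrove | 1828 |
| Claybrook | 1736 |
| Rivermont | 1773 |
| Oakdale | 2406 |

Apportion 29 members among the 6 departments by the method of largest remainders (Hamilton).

Fernley 6, Millford 4, Ashgrove 5, Claybrook 4, Rivermont 4, Oakdale 6

Standard divisor: 12051 ÷ 29 ≈ 415.552.
Standard quotas: Fernley 6.083, Millford 4.283, Ashgrove 4.399, Claybrook 4.178, Rivermont 4.267, Oakdale 5.790.
Lower quotas: Fernley 6, Millford 4, Ashgrove 4, Claybrook 4, Rivermont 4, Oakdale 5 (sum 27, leaving 2 seats).
Remainders in descending order: Oakdale 0.790, Ashgrove 0.399, Millford 0.283, Rivermont 0.267, Claybrook 0.178, Fernley 0.083.
Largest remainders: Oakdale, Ashgrove receive the extra seats.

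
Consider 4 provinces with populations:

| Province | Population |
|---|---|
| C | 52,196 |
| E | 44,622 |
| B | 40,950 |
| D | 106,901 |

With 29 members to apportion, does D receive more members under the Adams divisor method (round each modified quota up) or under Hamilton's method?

Adams: C 6, E 6, B 5, D 12.
Hamilton: C 6, E 5, B 5, D 13.
D gets 12 under Adams and 13 under Hamilton.

Hamilton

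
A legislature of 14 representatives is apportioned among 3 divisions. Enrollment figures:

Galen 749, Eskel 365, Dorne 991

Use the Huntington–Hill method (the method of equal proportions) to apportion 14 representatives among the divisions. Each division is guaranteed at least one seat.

Galen: 5; Eskel: 2; Dorne: 7

With divisor 151: modified quotas Galen 4.960, Eskel 2.417, Dorne 6.563.
Geometric-mean thresholds: Galen √(4·5)=4.472, Eskel √(2·3)=2.449, Dorne √(6·7)=6.481.
Each quota rounded against its threshold gives Galen 5, Eskel 2, Dorne 7 (total 14).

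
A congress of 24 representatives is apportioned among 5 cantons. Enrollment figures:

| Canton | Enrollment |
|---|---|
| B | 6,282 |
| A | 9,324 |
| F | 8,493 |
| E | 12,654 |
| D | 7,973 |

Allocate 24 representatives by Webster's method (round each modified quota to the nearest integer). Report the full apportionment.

Standard divisor 44726/24 ≈ 1863.583; standard quotas: B 3.371, A 5.003, F 4.557, E 6.790, D 4.278.
Rounding to the nearest integer gives B 3, A 5, F 5, E 7, D 4 — total 24, matching the house size, so no adjustment is needed.

B=3; A=5; F=5; E=7; D=4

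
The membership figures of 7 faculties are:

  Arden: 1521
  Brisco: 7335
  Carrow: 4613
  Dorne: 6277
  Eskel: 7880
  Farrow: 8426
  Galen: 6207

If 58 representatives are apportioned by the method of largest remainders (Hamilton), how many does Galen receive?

The standard divisor is 42259/58 ≈ 728.603.
Standard quotas: Arden 2.0876, Brisco 10.0672, Carrow 6.3313, Dorne 8.6151, Eskel 10.8152, Farrow 11.5646, Galen 8.5190.
Lower quotas: Arden 2, Brisco 10, Carrow 6, Dorne 8, Eskel 10, Farrow 11, Galen 8 (sum 55, leaving 3 seats).
Remainders in descending order: Eskel 0.8152, Dorne 0.6151, Farrow 0.5646, Galen 0.5190, Carrow 0.3313, Arden 0.0876, Brisco 0.0672.
Largest remainders: Eskel, Dorne, Farrow receive the extra seats.
Galen receives 8.

8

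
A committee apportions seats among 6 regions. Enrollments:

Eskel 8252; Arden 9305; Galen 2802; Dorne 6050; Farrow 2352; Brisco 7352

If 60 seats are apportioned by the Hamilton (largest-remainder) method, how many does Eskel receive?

14

The standard divisor is 36113/60 ≈ 601.883.
Standard quotas: Eskel 13.7103, Arden 15.4598, Galen 4.6554, Dorne 10.0518, Farrow 3.9077, Brisco 12.2150.
Lower quotas: Eskel 13, Arden 15, Galen 4, Dorne 10, Farrow 3, Brisco 12 (sum 57, leaving 3 seats).
Remainders in descending order: Farrow 0.9077, Eskel 0.7103, Galen 0.6554, Arden 0.4598, Brisco 0.2150, Dorne 0.0518.
Largest remainders: Farrow, Eskel, Galen receive the extra seats.
Eskel receives 14.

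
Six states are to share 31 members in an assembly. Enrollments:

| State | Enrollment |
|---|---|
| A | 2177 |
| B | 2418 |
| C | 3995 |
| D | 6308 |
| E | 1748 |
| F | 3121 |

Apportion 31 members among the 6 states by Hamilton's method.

The standard divisor is 19767/31 ≈ 637.645.
Standard quotas: A 3.4141, B 3.7921, C 6.2652, D 9.8926, E 2.7413, F 4.8946.
Lower quotas: A 3, B 3, C 6, D 9, E 2, F 4 (sum 27, leaving 4 seats).
Remainders in descending order: F 0.8946, D 0.8926, B 0.7921, E 0.7413, A 0.4141, C 0.2652.
The surplus seats go to F, D, B, E.

A: 3, B: 4, C: 6, D: 10, E: 3, F: 5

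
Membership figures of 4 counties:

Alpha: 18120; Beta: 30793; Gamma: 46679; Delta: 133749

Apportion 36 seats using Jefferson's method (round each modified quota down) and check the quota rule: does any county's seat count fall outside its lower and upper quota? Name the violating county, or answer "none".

Delta

Standard quotas: Alpha 2.844, Beta 4.834, Gamma 7.327, Delta 20.995.
Jefferson allocation: Alpha 2, Beta 5, Gamma 7, Delta 22.
Delta has quota 20.995 (lower 20, upper 21) but receives 22 — outside the quota interval.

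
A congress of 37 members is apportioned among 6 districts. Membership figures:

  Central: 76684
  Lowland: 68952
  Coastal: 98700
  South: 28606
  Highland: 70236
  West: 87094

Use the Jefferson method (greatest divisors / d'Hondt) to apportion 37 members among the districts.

Standard divisor 430272/37 ≈ 11628.973; standard quotas: Central 6.594, Lowland 5.929, Coastal 8.487, South 2.460, Highland 6.040, West 7.489.
Rounding down gives 6, 5, 8, 2, 6, 7 = 34 seats, so the divisor must be adjusted.
With modified divisor 10920: modified quotas Central 7.022, Lowland 6.314, Coastal 9.038, South 2.620, Highland 6.432, West 7.976.
Rounding down: Central 7, Lowland 6, Coastal 9, South 2, Highland 6, West 7 (total 37).

Central=7, Lowland=6, Coastal=9, South=2, Highland=6, West=7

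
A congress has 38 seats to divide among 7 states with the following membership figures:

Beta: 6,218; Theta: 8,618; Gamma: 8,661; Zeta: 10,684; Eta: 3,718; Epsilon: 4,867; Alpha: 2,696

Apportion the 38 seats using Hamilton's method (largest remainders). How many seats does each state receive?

Standard divisor: 45462 ÷ 38 ≈ 1196.368.
Standard quotas: Beta 5.1974, Theta 7.2035, Gamma 7.2394, Zeta 8.9304, Eta 3.1077, Epsilon 4.0681, Alpha 2.2535.
Lower quotas: Beta 5, Theta 7, Gamma 7, Zeta 8, Eta 3, Epsilon 4, Alpha 2 (sum 36, leaving 2 seats).
Remainders in descending order: Zeta 0.9304, Alpha 0.2535, Gamma 0.2394, Theta 0.2035, Beta 0.1974, Eta 0.1077, Epsilon 0.0681.
Largest remainders: Zeta, Alpha receive the extra seats.

Beta 5, Theta 7, Gamma 7, Zeta 9, Eta 3, Epsilon 4, Alpha 3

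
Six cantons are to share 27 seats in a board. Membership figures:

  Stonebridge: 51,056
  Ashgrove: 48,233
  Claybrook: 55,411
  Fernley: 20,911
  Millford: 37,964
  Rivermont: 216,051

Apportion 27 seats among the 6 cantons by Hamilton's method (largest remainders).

Standard divisor: 429626 ÷ 27 ≈ 15912.074.
Standard quotas: Stonebridge 3.2086, Ashgrove 3.0312, Claybrook 3.4823, Fernley 1.3142, Millford 2.3859, Rivermont 13.5778.
Lower quotas: Stonebridge 3, Ashgrove 3, Claybrook 3, Fernley 1, Millford 2, Rivermont 13 (sum 25, leaving 2 seats).
Remainders in descending order: Rivermont 0.5778, Claybrook 0.4823, Millford 0.3859, Fernley 0.3142, Stonebridge 0.2086, Ashgrove 0.0312.
Largest remainders: Rivermont, Claybrook receive the extra seats.

Stonebridge: 3, Ashgrove: 3, Claybrook: 4, Fernley: 1, Millford: 2, Rivermont: 14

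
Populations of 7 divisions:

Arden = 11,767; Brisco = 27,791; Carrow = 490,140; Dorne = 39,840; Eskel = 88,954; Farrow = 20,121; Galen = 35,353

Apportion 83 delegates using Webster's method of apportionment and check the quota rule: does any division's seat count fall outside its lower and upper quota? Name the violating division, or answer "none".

Standard quotas: Arden 1.368, Brisco 3.231, Carrow 56.980, Dorne 4.631, Eskel 10.341, Farrow 2.339, Galen 4.110.
Webster allocation: Arden 1, Brisco 3, Carrow 58, Dorne 5, Eskel 10, Farrow 2, Galen 4.
Carrow has quota 56.980 (lower 56, upper 57) but receives 58 — outside the quota interval.

Carrow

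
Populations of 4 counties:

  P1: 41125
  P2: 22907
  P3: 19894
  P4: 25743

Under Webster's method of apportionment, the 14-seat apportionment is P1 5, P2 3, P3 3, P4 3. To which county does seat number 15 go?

Priority for the next seat is population ÷ (current seats + 0.5).
Priorities: P1 7477.273, P2 6544.857, P3 5684.000, P4 7355.143.
Highest priority: P1.

P1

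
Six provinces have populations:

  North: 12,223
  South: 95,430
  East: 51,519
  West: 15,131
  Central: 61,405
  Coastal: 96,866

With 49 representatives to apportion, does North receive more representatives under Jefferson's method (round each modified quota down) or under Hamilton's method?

Jefferson: North 1, South 14, East 8, West 2, Central 9, Coastal 15.
Hamilton: North 2, South 14, East 8, West 2, Central 9, Coastal 14.
North gets 1 under Jefferson and 2 under Hamilton.

Hamilton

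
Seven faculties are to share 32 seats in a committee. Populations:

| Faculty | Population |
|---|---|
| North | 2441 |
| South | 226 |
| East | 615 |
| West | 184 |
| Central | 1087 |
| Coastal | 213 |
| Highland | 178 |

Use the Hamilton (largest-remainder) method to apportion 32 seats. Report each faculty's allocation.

North=16, South=2, East=4, West=1, Central=7, Coastal=1, Highland=1

Total 4944; standard divisor 4944/32 ≈ 154.5.
Standard quotas: North 15.799, South 1.463, East 3.981, West 1.191, Central 7.036, Coastal 1.379, Highland 1.152.
Lower quotas: North 15, South 1, East 3, West 1, Central 7, Coastal 1, Highland 1 (sum 29, leaving 3 seats).
Remainders in descending order: East 0.981, North 0.799, South 0.463, Coastal 0.379, West 0.191, Highland 0.152, Central 0.036.
Largest remainders: East, North, South receive the extra seats.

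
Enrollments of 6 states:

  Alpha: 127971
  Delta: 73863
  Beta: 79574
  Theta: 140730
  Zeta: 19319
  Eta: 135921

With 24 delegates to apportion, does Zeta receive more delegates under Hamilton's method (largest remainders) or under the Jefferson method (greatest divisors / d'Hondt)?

Hamilton

Hamilton: Alpha 5, Delta 3, Beta 3, Theta 6, Zeta 1, Eta 6.
Jefferson: Alpha 6, Delta 3, Beta 3, Theta 6, Zeta 0, Eta 6.
Zeta gets 1 under Hamilton and 0 under Jefferson.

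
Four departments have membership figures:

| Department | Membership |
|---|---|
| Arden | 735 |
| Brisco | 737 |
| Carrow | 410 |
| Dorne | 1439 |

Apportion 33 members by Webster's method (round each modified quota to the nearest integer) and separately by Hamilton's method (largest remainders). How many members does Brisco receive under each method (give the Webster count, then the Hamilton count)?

Webster: Arden 7, Brisco 7, Carrow 4, Dorne 15.
Hamilton: Arden 7, Brisco 8, Carrow 4, Dorne 14.
Brisco gets 7 under Webster and 8 under Hamilton.

7 and 8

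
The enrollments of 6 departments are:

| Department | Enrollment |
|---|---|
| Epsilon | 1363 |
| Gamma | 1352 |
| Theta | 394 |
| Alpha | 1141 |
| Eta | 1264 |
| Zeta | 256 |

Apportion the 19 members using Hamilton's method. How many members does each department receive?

The standard divisor is 5770/19 ≈ 303.684.
Standard quotas: Epsilon 4.488, Gamma 4.452, Theta 1.297, Alpha 3.757, Eta 4.162, Zeta 0.843.
Lower quotas: Epsilon 4, Gamma 4, Theta 1, Alpha 3, Eta 4, Zeta 0 (sum 16, leaving 3 seats).
Remainders in descending order: Zeta 0.843, Alpha 0.757, Epsilon 0.488, Gamma 0.452, Theta 0.297, Eta 0.162.
The surplus seats go to Zeta, Alpha, Epsilon.

Epsilon 5, Gamma 4, Theta 1, Alpha 4, Eta 4, Zeta 1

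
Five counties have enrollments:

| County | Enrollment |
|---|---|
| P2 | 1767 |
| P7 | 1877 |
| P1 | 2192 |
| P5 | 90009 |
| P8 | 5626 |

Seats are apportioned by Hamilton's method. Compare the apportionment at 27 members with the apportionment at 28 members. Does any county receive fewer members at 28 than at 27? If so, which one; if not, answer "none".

At 27 seats: P2 0, P7 1, P1 1, P5 24, P8 1.
At 28 seats: P2 0, P7 0, P1 1, P5 25, P8 2.
P7 drops from 1 to 0.

P7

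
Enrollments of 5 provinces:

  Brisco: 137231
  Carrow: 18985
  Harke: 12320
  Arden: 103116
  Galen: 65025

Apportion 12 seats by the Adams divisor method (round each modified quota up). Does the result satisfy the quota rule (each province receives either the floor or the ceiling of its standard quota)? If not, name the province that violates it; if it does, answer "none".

none

Standard quotas: Brisco 4.891, Carrow 0.677, Harke 0.439, Arden 3.675, Galen 2.318.
Adams allocation: Brisco 4, Carrow 1, Harke 1, Arden 4, Galen 2.
Every allocation lies between the lower and upper quota.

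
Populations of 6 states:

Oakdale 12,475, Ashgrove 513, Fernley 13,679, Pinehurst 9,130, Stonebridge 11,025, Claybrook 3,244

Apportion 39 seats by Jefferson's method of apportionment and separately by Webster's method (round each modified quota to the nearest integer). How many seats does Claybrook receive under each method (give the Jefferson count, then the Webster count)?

Jefferson: Oakdale 10, Ashgrove 0, Fernley 11, Pinehurst 7, Stonebridge 9, Claybrook 2.
Webster: Oakdale 10, Ashgrove 0, Fernley 11, Pinehurst 7, Stonebridge 8, Claybrook 3.
Claybrook gets 2 under Jefferson and 3 under Webster.

2 and 3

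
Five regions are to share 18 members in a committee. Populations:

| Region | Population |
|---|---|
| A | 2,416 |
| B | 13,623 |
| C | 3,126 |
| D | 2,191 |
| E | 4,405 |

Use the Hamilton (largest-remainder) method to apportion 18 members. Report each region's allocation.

Total 25761; standard divisor 25761/18 ≈ 1431.167.
Standard quotas: A 1.6881, B 9.5188, C 2.1842, D 1.5309, E 3.0779.
Lower quotas: A 1, B 9, C 2, D 1, E 3 (sum 16, leaving 2 seats).
Remainders in descending order: A 0.6881, D 0.5309, B 0.5188, C 0.1842, E 0.0779.
Largest remainders: A, D receive the extra seats.

A 2; B 9; C 2; D 2; E 3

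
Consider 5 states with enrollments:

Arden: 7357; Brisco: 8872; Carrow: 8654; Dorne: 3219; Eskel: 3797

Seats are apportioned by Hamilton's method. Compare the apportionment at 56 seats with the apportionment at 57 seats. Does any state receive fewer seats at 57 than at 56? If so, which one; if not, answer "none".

At 56 seats: Arden 13, Brisco 15, Carrow 15, Dorne 6, Eskel 7.
At 57 seats: Arden 13, Brisco 16, Carrow 15, Dorne 6, Eskel 7.
No state's allocation decreased.

none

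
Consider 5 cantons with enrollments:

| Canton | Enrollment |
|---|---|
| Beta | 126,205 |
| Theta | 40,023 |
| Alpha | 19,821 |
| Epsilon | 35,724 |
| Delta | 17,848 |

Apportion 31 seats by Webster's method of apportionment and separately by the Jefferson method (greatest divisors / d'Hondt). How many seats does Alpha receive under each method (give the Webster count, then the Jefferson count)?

3 and 2

Webster: Beta 16, Theta 5, Alpha 3, Epsilon 5, Delta 2.
Jefferson: Beta 17, Theta 5, Alpha 2, Epsilon 5, Delta 2.
Alpha gets 3 under Webster and 2 under Jefferson.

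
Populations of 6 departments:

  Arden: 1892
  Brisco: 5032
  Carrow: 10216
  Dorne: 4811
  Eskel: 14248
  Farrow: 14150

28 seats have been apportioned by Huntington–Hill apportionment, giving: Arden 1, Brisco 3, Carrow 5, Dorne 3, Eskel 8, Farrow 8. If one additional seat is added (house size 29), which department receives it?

Carrow

Priority for the next seat is population ÷ (√(s·(s+1))).
Priorities: Arden 1337.846, Brisco 1452.613, Carrow 1865.178, Dorne 1388.816, Eskel 1679.143, Farrow 1667.593.
Highest priority: Carrow.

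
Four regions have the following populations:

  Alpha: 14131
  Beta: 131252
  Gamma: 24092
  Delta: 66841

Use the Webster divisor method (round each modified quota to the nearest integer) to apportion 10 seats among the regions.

Standard divisor 236316/10 ≈ 23631.6; standard quotas: Alpha 0.598, Beta 5.554, Gamma 1.019, Delta 2.828.
Rounding to the nearest integer gives 1, 6, 1, 3 = 11 seats, so the divisor must be adjusted.
With modified divisor 25300: modified quotas Alpha 0.559, Beta 5.188, Gamma 0.952, Delta 2.642.
Rounding to the nearest integer: Alpha 1, Beta 5, Gamma 1, Delta 3 (total 10).

Alpha 1, Beta 5, Gamma 1, Delta 3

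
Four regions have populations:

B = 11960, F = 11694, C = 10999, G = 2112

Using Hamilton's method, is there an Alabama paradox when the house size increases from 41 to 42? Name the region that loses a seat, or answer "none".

At 41 seats: B 13, F 13, C 12, G 3.
At 42 seats: B 14, F 13, C 13, G 2.
G drops from 3 to 2.

G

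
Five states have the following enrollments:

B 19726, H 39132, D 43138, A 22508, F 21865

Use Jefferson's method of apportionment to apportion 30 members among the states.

Standard divisor 146369/30 ≈ 4878.967; standard quotas: B 4.043, H 8.021, D 8.842, A 4.613, F 4.481.
Rounding down gives 4, 8, 8, 4, 4 = 28 seats, so the divisor must be adjusted.
With modified divisor 4400: modified quotas B 4.483, H 8.894, D 9.804, A 5.115, F 4.969.
Rounding down: B 4, H 8, D 9, A 5, F 4 (total 30).

B=4; H=8; D=9; A=5; F=4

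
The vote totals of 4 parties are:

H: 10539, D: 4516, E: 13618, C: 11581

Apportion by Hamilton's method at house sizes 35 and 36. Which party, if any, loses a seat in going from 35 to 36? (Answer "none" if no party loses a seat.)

none

At 35 seats: H 9, D 4, E 12, C 10.
At 36 seats: H 10, D 4, E 12, C 10.
No party's allocation decreased.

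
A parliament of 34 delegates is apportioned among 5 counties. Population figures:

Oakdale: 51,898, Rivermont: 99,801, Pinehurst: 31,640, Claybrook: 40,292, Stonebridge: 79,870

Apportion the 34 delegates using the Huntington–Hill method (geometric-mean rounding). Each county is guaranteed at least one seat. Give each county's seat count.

Oakdale 6, Rivermont 11, Pinehurst 4, Claybrook 4, Stonebridge 9

With divisor 9072: modified quotas Oakdale 5.721, Rivermont 11.001, Pinehurst 3.488, Claybrook 4.441, Stonebridge 8.804.
Geometric-mean thresholds: Oakdale √(5·6)=5.477, Rivermont √(11·12)=11.489, Pinehurst √(3·4)=3.464, Claybrook √(4·5)=4.472, Stonebridge √(8·9)=8.485.
Each quota rounded against its threshold gives Oakdale 6, Rivermont 11, Pinehurst 4, Claybrook 4, Stonebridge 9 (total 34).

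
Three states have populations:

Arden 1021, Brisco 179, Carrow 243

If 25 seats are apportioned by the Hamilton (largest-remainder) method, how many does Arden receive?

Total 1443; standard divisor 1443/25 ≈ 57.72.
Standard quotas: Arden 17.689, Brisco 3.101, Carrow 4.210.
Lower quotas: Arden 17, Brisco 3, Carrow 4 (sum 24, leaving 1 seat).
Remainders in descending order: Arden 0.689, Carrow 0.210, Brisco 0.101.
Largest remainder: Arden receives the extra seat.
Arden receives 18.

18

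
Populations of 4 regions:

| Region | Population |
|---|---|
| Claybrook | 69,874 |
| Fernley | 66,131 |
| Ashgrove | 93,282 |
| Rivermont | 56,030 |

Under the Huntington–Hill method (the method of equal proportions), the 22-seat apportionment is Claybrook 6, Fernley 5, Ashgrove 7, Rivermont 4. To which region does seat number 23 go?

Rivermont

Priority for the next seat is population ÷ (√(s·(s+1))).
Priorities: Claybrook 10781.792, Fernley 12073.813, Ashgrove 12465.332, Rivermont 12528.689.
Highest priority: Rivermont.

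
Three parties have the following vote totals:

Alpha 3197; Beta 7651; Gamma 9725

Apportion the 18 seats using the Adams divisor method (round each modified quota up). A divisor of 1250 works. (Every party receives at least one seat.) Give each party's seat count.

With modified divisor 1250: modified quotas Alpha 2.558, Beta 6.121, Gamma 7.780.
Rounding up: Alpha 3, Beta 7, Gamma 8 (total 18).

Alpha 3, Beta 7, Gamma 8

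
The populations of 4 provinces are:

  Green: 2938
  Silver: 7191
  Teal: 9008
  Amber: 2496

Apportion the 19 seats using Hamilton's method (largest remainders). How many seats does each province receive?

Green=3; Silver=6; Teal=8; Amber=2

The standard divisor is 21633/19 ≈ 1138.579.
Standard quotas: Green 2.5804, Silver 6.3158, Teal 7.9116, Amber 2.1922.
Lower quotas: Green 2, Silver 6, Teal 7, Amber 2 (sum 17, leaving 2 seats).
Remainders in descending order: Teal 0.9116, Green 0.5804, Silver 0.3158, Amber 0.1922.
The surplus seats go to Teal, Green.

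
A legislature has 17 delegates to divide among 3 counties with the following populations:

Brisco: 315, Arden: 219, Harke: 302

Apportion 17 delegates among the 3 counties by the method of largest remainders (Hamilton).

Brisco 6; Arden 5; Harke 6

The standard divisor is 836/17 ≈ 49.176.
Standard quotas: Brisco 6.406, Arden 4.453, Harke 6.141.
Lower quotas: Brisco 6, Arden 4, Harke 6 (sum 16, leaving 1 seat).
Remainders in descending order: Arden 0.453, Brisco 0.406, Harke 0.141.
The surplus seat goes to Arden.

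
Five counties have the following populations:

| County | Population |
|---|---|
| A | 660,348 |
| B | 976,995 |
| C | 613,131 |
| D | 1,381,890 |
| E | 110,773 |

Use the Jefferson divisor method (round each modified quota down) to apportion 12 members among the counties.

A: 2, B: 3, C: 2, D: 5, E: 0

Standard divisor 3743137/12 ≈ 311928.083; standard quotas: A 2.117, B 3.132, C 1.966, D 4.430, E 0.355.
Rounding down gives 2, 3, 1, 4, 0 = 10 seats, so the divisor must be adjusted.
With modified divisor 260300: modified quotas A 2.537, B 3.753, C 2.355, D 5.309, E 0.426.
Rounding down: A 2, B 3, C 2, D 5, E 0 (total 12).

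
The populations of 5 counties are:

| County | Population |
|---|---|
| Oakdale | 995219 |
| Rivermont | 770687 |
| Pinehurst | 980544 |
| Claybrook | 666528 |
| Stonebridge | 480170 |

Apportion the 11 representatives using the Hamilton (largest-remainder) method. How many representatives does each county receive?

Oakdale 3, Rivermont 2, Pinehurst 3, Claybrook 2, Stonebridge 1

Total 3893148; standard divisor 3893148/11 ≈ 353922.545.
Standard quotas: Oakdale 2.8120, Rivermont 2.1776, Pinehurst 2.7705, Claybrook 1.8833, Stonebridge 1.3567.
Lower quotas: Oakdale 2, Rivermont 2, Pinehurst 2, Claybrook 1, Stonebridge 1 (sum 8, leaving 3 seats).
Remainders in descending order: Claybrook 0.8833, Oakdale 0.8120, Pinehurst 0.7705, Stonebridge 0.3567, Rivermont 0.1776.
Largest remainders: Claybrook, Oakdale, Pinehurst receive the extra seats.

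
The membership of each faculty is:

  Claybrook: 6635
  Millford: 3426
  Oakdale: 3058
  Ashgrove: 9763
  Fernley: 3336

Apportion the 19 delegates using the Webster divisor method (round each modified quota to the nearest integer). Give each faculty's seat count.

Claybrook 5, Millford 3, Oakdale 2, Ashgrove 7, Fernley 2

Standard divisor 26218/19 ≈ 1379.895; standard quotas: Claybrook 4.808, Millford 2.483, Oakdale 2.216, Ashgrove 7.075, Fernley 2.418.
Rounding to the nearest integer gives 5, 2, 2, 7, 2 = 18 seats, so the divisor must be adjusted.
With modified divisor 1350: modified quotas Claybrook 4.915, Millford 2.538, Oakdale 2.265, Ashgrove 7.232, Fernley 2.471.
Rounding to the nearest integer: Claybrook 5, Millford 3, Oakdale 2, Ashgrove 7, Fernley 2 (total 19).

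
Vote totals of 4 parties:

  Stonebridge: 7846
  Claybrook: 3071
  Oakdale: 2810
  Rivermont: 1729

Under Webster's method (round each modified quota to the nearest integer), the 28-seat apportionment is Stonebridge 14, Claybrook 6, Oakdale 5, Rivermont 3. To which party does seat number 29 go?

Priority for the next seat is population ÷ (current seats + 0.5).
Priorities: Stonebridge 541.103, Claybrook 472.462, Oakdale 510.909, Rivermont 494.000.
Highest priority: Stonebridge.

Stonebridge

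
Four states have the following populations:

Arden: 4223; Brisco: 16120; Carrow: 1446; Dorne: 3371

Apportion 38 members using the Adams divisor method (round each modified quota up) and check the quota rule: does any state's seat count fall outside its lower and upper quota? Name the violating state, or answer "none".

Standard quotas: Arden 6.378, Brisco 24.347, Carrow 2.184, Dorne 5.091.
Adams allocation: Arden 7, Brisco 23, Carrow 3, Dorne 5.
Brisco has quota 24.347 (lower 24, upper 25) but receives 23 — outside the quota interval.

Brisco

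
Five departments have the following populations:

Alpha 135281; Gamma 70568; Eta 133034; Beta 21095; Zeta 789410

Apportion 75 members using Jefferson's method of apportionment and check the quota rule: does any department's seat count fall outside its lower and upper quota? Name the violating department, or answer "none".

Standard quotas: Alpha 8.827, Gamma 4.605, Eta 8.681, Beta 1.376, Zeta 51.511.
Jefferson allocation: Alpha 9, Gamma 4, Eta 8, Beta 1, Zeta 53.
Zeta has quota 51.511 (lower 51, upper 52) but receives 53 — outside the quota interval.

Zeta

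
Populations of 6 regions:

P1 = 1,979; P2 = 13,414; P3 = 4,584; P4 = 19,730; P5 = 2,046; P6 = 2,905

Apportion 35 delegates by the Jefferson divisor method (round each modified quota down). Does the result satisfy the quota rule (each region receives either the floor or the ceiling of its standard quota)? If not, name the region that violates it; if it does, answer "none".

P4

Standard quotas: P1 1.551, P2 10.513, P3 3.593, P4 15.463, P5 1.604, P6 2.277.
Jefferson allocation: P1 1, P2 11, P3 3, P4 17, P5 1, P6 2.
P4 has quota 15.463 (lower 15, upper 16) but receives 17 — outside the quota interval.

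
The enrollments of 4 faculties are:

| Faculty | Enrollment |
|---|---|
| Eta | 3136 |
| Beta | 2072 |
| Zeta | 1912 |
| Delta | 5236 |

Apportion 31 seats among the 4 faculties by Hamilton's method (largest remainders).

Eta 8, Beta 5, Zeta 5, Delta 13

Standard divisor: 12356 ÷ 31 ≈ 398.581.
Standard quotas: Eta 7.8679, Beta 5.1984, Zeta 4.7970, Delta 13.1366.
Lower quotas: Eta 7, Beta 5, Zeta 4, Delta 13 (sum 29, leaving 2 seats).
Remainders in descending order: Eta 0.8679, Zeta 0.7970, Beta 0.1984, Delta 0.1366.
Largest remainders: Eta, Zeta receive the extra seats.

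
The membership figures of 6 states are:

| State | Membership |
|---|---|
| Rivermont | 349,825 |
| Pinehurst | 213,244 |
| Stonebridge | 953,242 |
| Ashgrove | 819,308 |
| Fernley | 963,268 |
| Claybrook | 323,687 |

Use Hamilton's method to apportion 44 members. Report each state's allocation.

Rivermont 4, Pinehurst 3, Stonebridge 11, Ashgrove 10, Fernley 12, Claybrook 4

Total 3622574; standard divisor 3622574/44 ≈ 82331.227.
Standard quotas: Rivermont 4.2490, Pinehurst 2.5901, Stonebridge 11.5781, Ashgrove 9.9514, Fernley 11.6999, Claybrook 3.9315.
Lower quotas: Rivermont 4, Pinehurst 2, Stonebridge 11, Ashgrove 9, Fernley 11, Claybrook 3 (sum 40, leaving 4 seats).
Remainders in descending order: Ashgrove 0.9514, Claybrook 0.9315, Fernley 0.6999, Pinehurst 0.5901, Stonebridge 0.5781, Rivermont 0.2490.
Largest remainders: Ashgrove, Claybrook, Fernley, Pinehurst receive the extra seats.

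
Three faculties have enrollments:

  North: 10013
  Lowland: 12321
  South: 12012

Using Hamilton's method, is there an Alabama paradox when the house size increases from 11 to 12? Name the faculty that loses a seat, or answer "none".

none

At 11 seats: North 3, Lowland 4, South 4.
At 12 seats: North 4, Lowland 4, South 4.
No faculty's allocation decreased.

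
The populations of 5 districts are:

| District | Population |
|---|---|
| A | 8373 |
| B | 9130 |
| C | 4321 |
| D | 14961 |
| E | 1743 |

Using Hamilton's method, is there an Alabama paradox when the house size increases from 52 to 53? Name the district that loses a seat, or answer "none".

At 52 seats: A 11, B 12, C 6, D 20, E 3.
At 53 seats: A 11, B 13, C 6, D 21, E 2.
E drops from 3 to 2.

E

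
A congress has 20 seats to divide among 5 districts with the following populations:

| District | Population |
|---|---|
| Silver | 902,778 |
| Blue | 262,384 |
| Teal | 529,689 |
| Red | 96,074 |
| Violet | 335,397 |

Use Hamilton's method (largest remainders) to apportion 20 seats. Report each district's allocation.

Total 2126322; standard divisor 2126322/20 ≈ 106316.1.
Standard quotas: Silver 8.4915, Blue 2.4680, Teal 4.9822, Red 0.9037, Violet 3.1547.
Lower quotas: Silver 8, Blue 2, Teal 4, Red 0, Violet 3 (sum 17, leaving 3 seats).
Remainders in descending order: Teal 0.9822, Red 0.9037, Silver 0.4915, Blue 0.4680, Violet 0.1547.
Largest remainders: Teal, Red, Silver receive the extra seats.

Silver 9, Blue 2, Teal 5, Red 1, Violet 3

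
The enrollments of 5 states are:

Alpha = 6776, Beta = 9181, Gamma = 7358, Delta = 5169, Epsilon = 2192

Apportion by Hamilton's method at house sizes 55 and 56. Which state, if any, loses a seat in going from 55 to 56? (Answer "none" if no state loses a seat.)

none

At 55 seats: Alpha 12, Beta 17, Gamma 13, Delta 9, Epsilon 4.
At 56 seats: Alpha 12, Beta 17, Gamma 13, Delta 10, Epsilon 4.
No state's allocation decreased.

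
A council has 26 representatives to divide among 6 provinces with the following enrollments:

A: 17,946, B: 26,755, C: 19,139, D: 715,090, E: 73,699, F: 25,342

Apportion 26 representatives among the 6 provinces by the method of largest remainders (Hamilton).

A 0, B 1, C 1, D 21, E 2, F 1

The standard divisor is 877971/26 ≈ 33768.115.
Standard quotas: A 0.5314, B 0.7923, C 0.5668, D 21.1765, E 2.1825, F 0.7505.
Lower quotas: A 0, B 0, C 0, D 21, E 2, F 0 (sum 23, leaving 3 seats).
Remainders in descending order: B 0.7923, F 0.7505, C 0.5668, A 0.5314, E 0.1825, D 0.1765.
The surplus seats go to B, F, C.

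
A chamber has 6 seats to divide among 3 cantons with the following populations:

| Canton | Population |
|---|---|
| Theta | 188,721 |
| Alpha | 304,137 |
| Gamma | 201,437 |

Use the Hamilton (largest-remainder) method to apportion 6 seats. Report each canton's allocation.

Theta: 2, Alpha: 2, Gamma: 2

Standard divisor: 694295 ÷ 6 ≈ 115715.833.
Standard quotas: Theta 1.6309, Alpha 2.6283, Gamma 1.7408.
Lower quotas: Theta 1, Alpha 2, Gamma 1 (sum 4, leaving 2 seats).
Remainders in descending order: Gamma 0.7408, Theta 0.6309, Alpha 0.6283.
Largest remainders: Gamma, Theta receive the extra seats.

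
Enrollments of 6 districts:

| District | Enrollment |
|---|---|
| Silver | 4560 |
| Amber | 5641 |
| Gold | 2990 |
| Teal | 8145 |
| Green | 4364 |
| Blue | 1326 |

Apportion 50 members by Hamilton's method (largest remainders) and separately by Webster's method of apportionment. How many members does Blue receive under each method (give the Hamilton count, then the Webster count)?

3 and 2

Hamilton: Silver 8, Amber 10, Gold 6, Teal 15, Green 8, Blue 3.
Webster: Silver 8, Amber 11, Gold 6, Teal 15, Green 8, Blue 2.
Blue gets 3 under Hamilton and 2 under Webster.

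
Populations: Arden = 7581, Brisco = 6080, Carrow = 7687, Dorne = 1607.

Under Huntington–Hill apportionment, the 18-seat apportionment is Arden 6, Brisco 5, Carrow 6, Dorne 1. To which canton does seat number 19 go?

Priority for the next seat is population ÷ (√(s·(s+1))).
Priorities: Arden 1169.774, Brisco 1110.051, Carrow 1186.130, Dorne 1136.321.
Highest priority: Carrow.

Carrow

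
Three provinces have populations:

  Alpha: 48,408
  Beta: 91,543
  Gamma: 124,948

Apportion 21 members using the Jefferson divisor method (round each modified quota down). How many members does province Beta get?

Standard divisor 264899/21 ≈ 12614.238; standard quotas: Alpha 3.838, Beta 7.257, Gamma 9.905.
Rounding down gives 3, 7, 9 = 19 seats, so the divisor must be adjusted.
With modified divisor 11800: modified quotas Alpha 4.102, Beta 7.758, Gamma 10.589.
Rounding down: Alpha 4, Beta 7, Gamma 10 (total 21).
Beta receives 7.

7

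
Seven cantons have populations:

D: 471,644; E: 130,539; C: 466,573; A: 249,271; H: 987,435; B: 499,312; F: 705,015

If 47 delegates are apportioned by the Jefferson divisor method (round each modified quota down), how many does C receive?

6

Standard divisor 3509789/47 ≈ 74676.362; standard quotas: D 6.316, E 1.748, C 6.248, A 3.338, H 13.223, B 6.686, F 9.441.
Rounding down gives 6, 1, 6, 3, 13, 6, 9 = 44 seats, so the divisor must be adjusted.
With modified divisor 68900: modified quotas D 6.845, E 1.895, C 6.772, A 3.618, H 14.331, B 7.247, F 10.232.
Rounding down: D 6, E 1, C 6, A 3, H 14, B 7, F 10 (total 47).
C receives 6.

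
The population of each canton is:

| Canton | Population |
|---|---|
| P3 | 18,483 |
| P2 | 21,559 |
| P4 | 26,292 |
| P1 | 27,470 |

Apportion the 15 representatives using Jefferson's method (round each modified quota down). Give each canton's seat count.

P3: 3, P2: 3, P4: 4, P1: 5

Standard divisor 93804/15 ≈ 6253.6; standard quotas: P3 2.956, P2 3.447, P4 4.204, P1 4.393.
Rounding down gives 2, 3, 4, 4 = 13 seats, so the divisor must be adjusted.
With modified divisor 5440: modified quotas P3 3.398, P2 3.963, P4 4.833, P1 5.050.
Rounding down: P3 3, P2 3, P4 4, P1 5 (total 15).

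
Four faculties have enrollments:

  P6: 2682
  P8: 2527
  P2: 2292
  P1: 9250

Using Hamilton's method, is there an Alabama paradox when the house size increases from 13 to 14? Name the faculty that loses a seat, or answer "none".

At 13 seats: P6 2, P8 2, P2 2, P1 7.
At 14 seats: P6 2, P8 2, P2 2, P1 8.
No faculty's allocation decreased.

none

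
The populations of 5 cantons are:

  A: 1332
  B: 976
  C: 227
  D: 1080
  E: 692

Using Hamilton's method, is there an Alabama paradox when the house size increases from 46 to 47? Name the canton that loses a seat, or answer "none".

At 46 seats: A 14, B 10, C 3, D 12, E 7.
At 47 seats: A 14, B 11, C 2, D 12, E 8.
C drops from 3 to 2.

C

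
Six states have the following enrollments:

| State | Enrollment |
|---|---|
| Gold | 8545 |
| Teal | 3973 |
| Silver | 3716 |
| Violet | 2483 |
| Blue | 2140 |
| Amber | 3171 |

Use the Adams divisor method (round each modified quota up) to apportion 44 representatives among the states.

Standard divisor 24028/44 ≈ 546.091; standard quotas: Gold 15.648, Teal 7.275, Silver 6.805, Violet 4.547, Blue 3.919, Amber 5.807.
Rounding up gives 16, 8, 7, 5, 4, 6 = 46 seats, so the divisor must be adjusted.
With modified divisor 600: modified quotas Gold 14.242, Teal 6.622, Silver 6.193, Violet 4.138, Blue 3.567, Amber 5.285.
Rounding up: Gold 15, Teal 7, Silver 7, Violet 5, Blue 4, Amber 6 (total 44).

Gold=15, Teal=7, Silver=7, Violet=5, Blue=4, Amber=6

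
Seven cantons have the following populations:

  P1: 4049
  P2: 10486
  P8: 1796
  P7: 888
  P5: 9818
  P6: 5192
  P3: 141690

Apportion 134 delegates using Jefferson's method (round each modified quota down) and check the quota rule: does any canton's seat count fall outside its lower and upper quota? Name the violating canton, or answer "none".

Standard quotas: P1 3.120, P2 8.079, P8 1.384, P7 0.684, P5 7.565, P6 4.000, P3 109.168.
Jefferson allocation: P1 3, P2 8, P8 1, P7 0, P5 7, P6 4, P3 111.
P3 has quota 109.168 (lower 109, upper 110) but receives 111 — outside the quota interval.

P3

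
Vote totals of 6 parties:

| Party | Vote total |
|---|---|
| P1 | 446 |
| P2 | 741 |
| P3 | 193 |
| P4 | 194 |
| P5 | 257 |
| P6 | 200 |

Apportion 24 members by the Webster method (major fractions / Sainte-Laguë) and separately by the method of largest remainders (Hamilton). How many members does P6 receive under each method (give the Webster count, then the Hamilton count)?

2 and 3

Webster: P1 6, P2 9, P3 2, P4 2, P5 3, P6 2.
Hamilton: P1 5, P2 9, P3 2, P4 2, P5 3, P6 3.
P6 gets 2 under Webster and 3 under Hamilton.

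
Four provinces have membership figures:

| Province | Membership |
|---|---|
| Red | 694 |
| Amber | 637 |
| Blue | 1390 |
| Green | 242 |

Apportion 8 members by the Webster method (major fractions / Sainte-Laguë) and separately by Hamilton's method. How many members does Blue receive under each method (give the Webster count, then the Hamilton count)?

3 and 4

Webster: Red 2, Amber 2, Blue 3, Green 1.
Hamilton: Red 2, Amber 2, Blue 4, Green 0.
Blue gets 3 under Webster and 4 under Hamilton.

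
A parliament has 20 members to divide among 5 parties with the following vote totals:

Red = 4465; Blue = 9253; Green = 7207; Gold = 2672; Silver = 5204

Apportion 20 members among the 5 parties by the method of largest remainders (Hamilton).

Standard divisor: 28801 ÷ 20 ≈ 1440.05.
Standard quotas: Red 3.1006, Blue 6.4255, Green 5.0047, Gold 1.8555, Silver 3.6138.
Lower quotas: Red 3, Blue 6, Green 5, Gold 1, Silver 3 (sum 18, leaving 2 seats).
Remainders in descending order: Gold 0.8555, Silver 0.6138, Blue 0.4255, Red 0.1006, Green 0.0047.
Largest remainders: Gold, Silver receive the extra seats.

Red 3, Blue 6, Green 5, Gold 2, Silver 4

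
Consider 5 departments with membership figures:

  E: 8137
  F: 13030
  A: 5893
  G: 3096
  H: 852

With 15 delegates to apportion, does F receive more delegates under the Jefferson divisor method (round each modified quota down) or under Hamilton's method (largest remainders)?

Jefferson

Jefferson: E 4, F 7, A 3, G 1, H 0.
Hamilton: E 4, F 6, A 3, G 2, H 0.
F gets 7 under Jefferson and 6 under Hamilton.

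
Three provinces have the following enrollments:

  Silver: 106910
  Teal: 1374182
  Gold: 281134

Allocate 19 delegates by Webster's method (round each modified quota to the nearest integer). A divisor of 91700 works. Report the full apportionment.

Silver: 1; Teal: 15; Gold: 3

With modified divisor 91700: modified quotas Silver 1.166, Teal 14.986, Gold 3.066.
Rounding to the nearest integer: Silver 1, Teal 15, Gold 3 (total 19).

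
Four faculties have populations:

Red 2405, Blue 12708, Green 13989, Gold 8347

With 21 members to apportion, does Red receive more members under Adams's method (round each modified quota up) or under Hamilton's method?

Adams

Adams: Red 2, Blue 7, Green 7, Gold 5.
Hamilton: Red 1, Blue 7, Green 8, Gold 5.
Red gets 2 under Adams and 1 under Hamilton.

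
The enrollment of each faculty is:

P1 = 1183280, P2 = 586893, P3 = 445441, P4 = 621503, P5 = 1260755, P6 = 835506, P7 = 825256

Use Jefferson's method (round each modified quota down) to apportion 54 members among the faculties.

Standard divisor 5758634/54 ≈ 106641.37; standard quotas: P1 11.096, P2 5.503, P3 4.177, P4 5.828, P5 11.822, P6 7.835, P7 7.739.
Rounding down gives 11, 5, 4, 5, 11, 7, 7 = 50 seats, so the divisor must be adjusted.
With modified divisor 100900: modified quotas P1 11.727, P2 5.817, P3 4.415, P4 6.160, P5 12.495, P6 8.281, P7 8.179.
Rounding down: P1 11, P2 5, P3 4, P4 6, P5 12, P6 8, P7 8 (total 54).

P1 11; P2 5; P3 4; P4 6; P5 12; P6 8; P7 8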